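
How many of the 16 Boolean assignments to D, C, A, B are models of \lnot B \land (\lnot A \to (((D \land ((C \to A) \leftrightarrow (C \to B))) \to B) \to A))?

Initial set: {(\lnot B \land (\lnot A \to (((D \land ((C \to A) \leftrightarrow (C \to B))) \to B) \to A)))}.
(\lnot B \land (\lnot A \to (((D \land ((C \to A) \leftrightarrow (C \to B))) \to B) \to A))): α-rule — add \lnot B, (\lnot A \to (((D \land ((C \to A) \leftrightarrow (C \to B))) \to B) \to A)).
(\lnot A \to (((D \land ((C \to A) \leftrightarrow (C \to B))) \to B) \to A)): β-rule — branch into \lnot \lnot A  //  (((D \land ((C \to A) \leftrightarrow (C \to B))) \to B) \to A).
  branch 1 (add \lnot \lnot A):
    ○ open, literals {A=1, B=0}.
  branch 2 (add (((D \land ((C \to A) \leftrightarrow (C \to B))) \to B) \to A)):
    (((D \land ((C \to A) \leftrightarrow (C \to B))) \to B) \to A): β-rule — branch into \lnot ((D \land ((C \to A) \leftrightarrow (C \to B))) \to B)  //  A.
      branch 2.1 (add \lnot ((D \land ((C \to A) \leftrightarrow (C \to B))) \to B)):
        \lnot ((D \land ((C \to A) \leftrightarrow (C \to B))) \to B): α-rule — add (D \land ((C \to A) \leftrightarrow (C \to B))), \lnot B.
        (D \land ((C \to A) \leftrightarrow (C \to B))): α-rule — add D, ((C \to A) \leftrightarrow (C \to B)).
        ((C \to A) \leftrightarrow (C \to B)): β-rule — branch into (C \to A), (C \to B)  //  \lnot (C \to A), \lnot (C \to B).
          branch 2.1.1 (add (C \to A), (C \to B)):
            (C \to A): β-rule — branch into \lnot C  //  A.
              branch 2.1.1.1 (add \lnot C):
                (C \to B): β-rule — branch into \lnot C  //  B.
                  branch 2.1.1.1.1 (add \lnot C):
                    ○ open, literals {B=0, C=0, D=1}.
                  branch 2.1.1.1.2 (add B):
                    × closes — contains both B and \lnot B.
              branch 2.1.1.2 (add A):
                (C \to B): β-rule — branch into \lnot C  //  B.
                  branch 2.1.1.2.1 (add \lnot C):
                    ○ open, literals {A=1, B=0, C=0, D=1}.
                  branch 2.1.1.2.2 (add B):
                    × closes — contains both B and \lnot B.
          branch 2.1.2 (add \lnot (C \to A), \lnot (C \to B)):
            \lnot (C \to A): α-rule — add C, \lnot A.
            \lnot (C \to B): α-rule — add C, \lnot B.
            ○ open, literals {A=0, B=0, C=1, D=1}.
      branch 2.2 (add A):
        ○ open, literals {A=1, B=0}.
2 branches closed, 5 open.
Each open branch fixes some atoms; the unmentioned ones are free. Counting distinct full assignments: branch {A=1, B=0} (D, C) contributes 4 new; branch {B=0, C=0, D=1} (A) contributes 1 new; branch {A=1, B=0, C=0, D=1} (none free) contributes 0 new; branch {A=0, B=0, C=1, D=1} (none free) contributes 1 new; branch {A=1, B=0} (D, C) contributes 0 new. Total: 6.

6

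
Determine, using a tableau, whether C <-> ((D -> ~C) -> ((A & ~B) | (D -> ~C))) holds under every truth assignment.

Not valid

Assume the negation and expand:
Initial set: {~(C <-> ((D -> ~C) -> ((A & ~B) | (D -> ~C))))}.
~(C <-> ((D -> ~C) -> ((A & ~B) | (D -> ~C)))): β-rule — branch into C, ~((D -> ~C) -> ((A & ~B) | (D -> ~C)))  //  ~C, ((D -> ~C) -> ((A & ~B) | (D -> ~C))).
  branch 1 (add C, ~((D -> ~C) -> ((A & ~B) | (D -> ~C)))):
    ~((D -> ~C) -> ((A & ~B) | (D -> ~C))): α-rule — add (D -> ~C), ~((A & ~B) | (D -> ~C)).
    ~((A & ~B) | (D -> ~C)): α-rule — add ~(A & ~B), ~(D -> ~C).
    ~(D -> ~C): α-rule — add D, ~~C.
    (D -> ~C): β-rule — branch into ~D  //  ~C.
      branch 1.1 (add ~D):
        × closes — contains both D and ~D.
      branch 1.2 (add ~C):
        × closes — contains both C and ~C.
  branch 2 (add ~C, ((D -> ~C) -> ((A & ~B) | (D -> ~C)))):
    ((D -> ~C) -> ((A & ~B) | (D -> ~C))): β-rule — branch into ~(D -> ~C)  //  ((A & ~B) | (D -> ~C)).
      branch 2.1 (add ~(D -> ~C)):
        ~(D -> ~C): α-rule — add D, ~~C.
        × closes — contains both C and ~C.
      branch 2.2 (add ((A & ~B) | (D -> ~C))):
        ((A & ~B) | (D -> ~C)): β-rule — branch into (A & ~B)  //  (D -> ~C).
          branch 2.2.1 (add (A & ~B)):
            (A & ~B): α-rule — add A, ~B.
            ○ open, literals {A=true, B=false, C=false}.
          branch 2.2.2 (add (D -> ~C)):
            (D -> ~C): β-rule — branch into ~D  //  ~C.
              branch 2.2.2.1 (add ~D):
                ○ open, literals {C=false, D=false}.
              branch 2.2.2.2 (add ~C):
                ○ open, literals {C=false}.
3 branches closed, 3 open.
An open branch gives a countermodel: A=true, B=false, C=false (unmentioned atoms arbitrary); under it the original formula is false.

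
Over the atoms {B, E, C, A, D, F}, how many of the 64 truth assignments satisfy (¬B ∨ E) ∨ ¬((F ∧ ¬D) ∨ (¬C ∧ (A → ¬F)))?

Initial set: {T ((¬B ∨ E) ∨ ¬((F ∧ ¬D) ∨ (¬C ∧ (A → ¬F))))}.
T ((¬B ∨ E) ∨ ¬((F ∧ ¬D) ∨ (¬C ∧ (A → ¬F)))): β-rule — branch into T (¬B ∨ E)  //  T ¬((F ∧ ¬D) ∨ (¬C ∧ (A → ¬F))).
  branch 1 (add T (¬B ∨ E)):
    T (¬B ∨ E): β-rule — branch into T ¬B  //  T E.
      branch 1.1 (add T ¬B):
        ○ open, literals {B=F}.
      branch 1.2 (add T E):
        ○ open, literals {E=T}.
  branch 2 (add T ¬((F ∧ ¬D) ∨ (¬C ∧ (A → ¬F)))):
    T ¬((F ∧ ¬D) ∨ (¬C ∧ (A → ¬F))): α-rule — add F (F ∧ ¬D), F (¬C ∧ (A → ¬F)).
    F (F ∧ ¬D): β-rule — branch into F F  //  F ¬D.
      branch 2.1 (add F F):
        F (¬C ∧ (A → ¬F)): β-rule — branch into F ¬C  //  F (A → ¬F).
          branch 2.1.1 (add F ¬C):
            ○ open, literals {C=T, F=F}.
          branch 2.1.2 (add F (A → ¬F)):
            F (A → ¬F): α-rule — add T A, F ¬F.
            × closes — contains both F and ¬F.
      branch 2.2 (add F ¬D):
        F (¬C ∧ (A → ¬F)): β-rule — branch into F ¬C  //  F (A → ¬F).
          branch 2.2.1 (add F ¬C):
            ○ open, literals {C=T, D=T}.
          branch 2.2.2 (add F (A → ¬F)):
            F (A → ¬F): α-rule — add T A, F ¬F.
            ○ open, literals {A=T, D=T, F=T}.
1 branch closed, 5 open.
Each open branch fixes some atoms; the unmentioned ones are free. Counting distinct full assignments: branch {B=F} (E, C, A, D, F) contributes 32 new; branch {E=T} (B, C, A, D, F) contributes 16 new; branch {C=T, F=F} (B, E, A, D) contributes 4 new; branch {C=T, D=T} (B, E, A, F) contributes 2 new; branch {A=T, D=T, F=T} (B, E, C) contributes 1 new. Total: 55.

55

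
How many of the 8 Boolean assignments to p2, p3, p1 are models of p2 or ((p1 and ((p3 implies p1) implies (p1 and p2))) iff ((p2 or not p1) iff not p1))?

Initial set: {(p2 or ((p1 and ((p3 implies p1) implies (p1 and p2))) iff ((p2 or not p1) iff not p1)))}.
(p2 or ((p1 and ((p3 implies p1) implies (p1 and p2))) iff ((p2 or not p1) iff not p1))): β-rule — branch into p2  //  ((p1 and ((p3 implies p1) implies (p1 and p2))) iff ((p2 or not p1) iff not p1)).
  branch 1 (add p2):
    ○ open, literals {p2=T}.
  branch 2 (add ((p1 and ((p3 implies p1) implies (p1 and p2))) iff ((p2 or not p1) iff not p1))):
    ((p1 and ((p3 implies p1) implies (p1 and p2))) iff ((p2 or not p1) iff not p1)): β-rule — branch into (p1 and ((p3 implies p1) implies (p1 and p2))), ((p2 or not p1) iff not p1)  //  not (p1 and ((p3 implies p1) implies (p1 and p2))), not ((p2 or not p1) iff not p1).
      branch 2.1 (add (p1 and ((p3 implies p1) implies (p1 and p2))), ((p2 or not p1) iff not p1)):
        (p1 and ((p3 implies p1) implies (p1 and p2))): α-rule — add p1, ((p3 implies p1) implies (p1 and p2)).
        ((p2 or not p1) iff not p1): β-rule — branch into (p2 or not p1), not p1  //  not (p2 or not p1), not not p1.
          branch 2.1.1 (add (p2 or not p1), not p1):
            × closes — contains both p1 and not p1.
          branch 2.1.2 (add not (p2 or not p1), not not p1):
            not (p2 or not p1): α-rule — add not p2, not not p1.
            ((p3 implies p1) implies (p1 and p2)): β-rule — branch into not (p3 implies p1)  //  (p1 and p2).
              branch 2.1.2.1 (add not (p3 implies p1)):
                not (p3 implies p1): α-rule — add p3, not p1.
                × closes — contains both p1 and not p1.
              branch 2.1.2.2 (add (p1 and p2)):
                (p1 and p2): α-rule — add p1, p2.
                × closes — contains both p2 and not p2.
      branch 2.2 (add not (p1 and ((p3 implies p1) implies (p1 and p2))), not ((p2 or not p1) iff not p1)):
        not (p1 and ((p3 implies p1) implies (p1 and p2))): β-rule — branch into not p1  //  not ((p3 implies p1) implies (p1 and p2)).
          branch 2.2.1 (add not p1):
            not ((p2 or not p1) iff not p1): β-rule — branch into (p2 or not p1), not not p1  //  not (p2 or not p1), not p1.
              branch 2.2.1.1 (add (p2 or not p1), not not p1):
                × closes — contains both p1 and not p1.
              branch 2.2.1.2 (add not (p2 or not p1), not p1):
                not (p2 or not p1): α-rule — add not p2, not not p1.
                × closes — contains both p1 and not p1.
          branch 2.2.2 (add not ((p3 implies p1) implies (p1 and p2))):
            not ((p3 implies p1) implies (p1 and p2)): α-rule — add (p3 implies p1), not (p1 and p2).
            not ((p2 or not p1) iff not p1): β-rule — branch into (p2 or not p1), not not p1  //  not (p2 or not p1), not p1.
              branch 2.2.2.1 (add (p2 or not p1), not not p1):
                (p3 implies p1): β-rule — branch into not p3  //  p1.
                  branch 2.2.2.1.1 (add not p3):
                    not (p1 and p2): β-rule — branch into not p1  //  not p2.
                      branch 2.2.2.1.1.1 (add not p1):
                        × closes — contains both p1 and not p1.
                      branch 2.2.2.1.1.2 (add not p2):
                        (p2 or not p1): β-rule — branch into p2  //  not p1.
                          branch 2.2.2.1.1.2.1 (add p2):
                            × closes — contains both p2 and not p2.
                          branch 2.2.2.1.1.2.2 (add not p1):
                            × closes — contains both p1 and not p1.
                  branch 2.2.2.1.2 (add p1):
                    not (p1 and p2): β-rule — branch into not p1  //  not p2.
                      branch 2.2.2.1.2.1 (add not p1):
                        × closes — contains both p1 and not p1.
                      branch 2.2.2.1.2.2 (add not p2):
                        (p2 or not p1): β-rule — branch into p2  //  not p1.
                          branch 2.2.2.1.2.2.1 (add p2):
                            × closes — contains both p2 and not p2.
                          branch 2.2.2.1.2.2.2 (add not p1):
                            × closes — contains both p1 and not p1.
              branch 2.2.2.2 (add not (p2 or not p1), not p1):
                not (p2 or not p1): α-rule — add not p2, not not p1.
                × closes — contains both p1 and not p1.
12 branches closed, 1 open.
Each open branch fixes some atoms; the unmentioned ones are free. Counting distinct full assignments: branch {p2=T} (p3, p1) contributes 4 new. Total: 4.

4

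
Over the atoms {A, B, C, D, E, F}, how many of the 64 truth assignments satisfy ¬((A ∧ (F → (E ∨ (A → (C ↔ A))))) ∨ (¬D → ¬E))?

8

Initial set: {T ¬((A ∧ (F → (E ∨ (A → (C ↔ A))))) ∨ (¬D → ¬E))}.
T ¬((A ∧ (F → (E ∨ (A → (C ↔ A))))) ∨ (¬D → ¬E)): α-rule — add F (A ∧ (F → (E ∨ (A → (C ↔ A))))), F (¬D → ¬E).
F (¬D → ¬E): α-rule — add T ¬D, F ¬E.
F (A ∧ (F → (E ∨ (A → (C ↔ A))))): β-rule — branch into F A  //  F (F → (E ∨ (A → (C ↔ A)))).
  branch 1 (add F A):
    ○ open, literals {A=0, D=0, E=1}.
  branch 2 (add F (F → (E ∨ (A → (C ↔ A))))):
    F (F → (E ∨ (A → (C ↔ A)))): α-rule — add T F, F (E ∨ (A → (C ↔ A))).
    F (E ∨ (A → (C ↔ A))): α-rule — add F E, F (A → (C ↔ A)).
    × closes — contains both E and ¬E.
1 branch closed, 1 open.
Each open branch fixes some atoms; the unmentioned ones are free. Counting distinct full assignments: branch {A=0, D=0, E=1} (B, C, F) contributes 8 new. Total: 8.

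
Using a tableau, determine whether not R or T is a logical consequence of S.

Initial set: {S; not (not R or T)}.
not (not R or T): α-rule — add not not R, not T.
○ open, literals {R=true, S=true, T=false}.
0 branches closed, 1 open.
An open branch gives a countermodel: R=true, S=true, T=false (unmentioned atoms arbitrary); the premises hold there but the conclusion fails.

No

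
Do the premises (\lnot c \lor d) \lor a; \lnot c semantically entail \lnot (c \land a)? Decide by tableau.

Initial set: {((\lnot c \lor d) \lor a); \lnot c; \lnot \lnot (c \land a)}.
\lnot \lnot (c \land a): α-rule — add c, a.
× closes — contains both c and \lnot c.
All 1 branch closes.
Every branch closed, so the premises entail the conclusion.

Yes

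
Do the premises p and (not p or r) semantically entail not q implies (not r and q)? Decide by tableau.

Initial set: {(p and (not p or r)); not (not q implies (not r and q))}.
(p and (not p or r)): α-rule — add p, (not p or r).
not (not q implies (not r and q)): α-rule — add not q, not (not r and q).
(not p or r): β-rule — branch into not p  //  r.
  branch 1 (add not p):
    × closes — contains both p and not p.
  branch 2 (add r):
    not (not r and q): β-rule — branch into not not r  //  not q.
      branch 2.1 (add not not r):
        ○ open, literals {p=1, q=0, r=1}.
      branch 2.2 (add not q):
        ○ open, literals {p=1, q=0, r=1}.
1 branch closed, 2 open.
An open branch gives a countermodel: p=1, q=0, r=1 (unmentioned atoms arbitrary); the premises hold there but the conclusion fails.

No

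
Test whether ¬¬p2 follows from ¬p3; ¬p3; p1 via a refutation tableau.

No

Initial set: {¬p3; ¬p3; p1; ¬¬¬p2}.
¬¬¬p2: drop double negation, giving ¬p2.
○ open, literals {p1=T, p2=F, p3=F}.
0 branches closed, 1 open.
An open branch gives a countermodel: p1=T, p2=F, p3=F (unmentioned atoms arbitrary); the premises hold there but the conclusion fails.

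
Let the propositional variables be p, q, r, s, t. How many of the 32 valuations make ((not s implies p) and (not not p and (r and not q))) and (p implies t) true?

Initial set: {(((not s implies p) and (not not p and (r and not q))) and (p implies t))}.
(((not s implies p) and (not not p and (r and not q))) and (p implies t)): α-rule — add ((not s implies p) and (not not p and (r and not q))), (p implies t).
((not s implies p) and (not not p and (r and not q))): α-rule — add (not s implies p), (not not p and (r and not q)).
(not not p and (r and not q)): α-rule — add not not p, (r and not q).
not not p: drop double negation, giving p.
(r and not q): α-rule — add r, not q.
(p implies t): β-rule — branch into not p  //  t.
  branch 1 (add not p):
    × closes — contains both p and not p.
  branch 2 (add t):
    (not s implies p): β-rule — branch into not not s  //  p.
      branch 2.1 (add not not s):
        ○ open, literals {p=T, q=F, r=T, s=T, t=T}.
      branch 2.2 (add p):
        ○ open, literals {p=T, q=F, r=T, t=T}.
1 branch closed, 2 open.
Each open branch fixes some atoms; the unmentioned ones are free. Counting distinct full assignments: branch {p=T, q=F, r=T, s=T, t=T} (none free) contributes 1 new; branch {p=T, q=F, r=T, t=T} (s) contributes 1 new. Total: 2.

2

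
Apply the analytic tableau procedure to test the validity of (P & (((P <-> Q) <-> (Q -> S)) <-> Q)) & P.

Not valid

Assume the negation and expand:
Initial set: {F ((P & (((P <-> Q) <-> (Q -> S)) <-> Q)) & P)}.
F ((P & (((P <-> Q) <-> (Q -> S)) <-> Q)) & P): β-rule — branch into F (P & (((P <-> Q) <-> (Q -> S)) <-> Q))  //  F P.
  branch 1 (add F (P & (((P <-> Q) <-> (Q -> S)) <-> Q))):
    F (P & (((P <-> Q) <-> (Q -> S)) <-> Q)): β-rule — branch into F P  //  F (((P <-> Q) <-> (Q -> S)) <-> Q).
      branch 1.1 (add F P):
        ○ open, literals {P=F}.
      branch 1.2 (add F (((P <-> Q) <-> (Q -> S)) <-> Q)):
        F (((P <-> Q) <-> (Q -> S)) <-> Q): β-rule — branch into T ((P <-> Q) <-> (Q -> S)), F Q  //  F ((P <-> Q) <-> (Q -> S)), T Q.
          branch 1.2.1 (add T ((P <-> Q) <-> (Q -> S)), F Q):
            T ((P <-> Q) <-> (Q -> S)): β-rule — branch into T (P <-> Q), T (Q -> S)  //  F (P <-> Q), F (Q -> S).
              branch 1.2.1.1 (add T (P <-> Q), T (Q -> S)):
                T (P <-> Q): β-rule — branch into T P, T Q  //  F P, F Q.
                  branch 1.2.1.1.1 (add T P, T Q):
                    × closes — contains both Q and ~Q.
                  branch 1.2.1.1.2 (add F P, F Q):
                    T (Q -> S): β-rule — branch into F Q  //  T S.
                      branch 1.2.1.1.2.1 (add F Q):
                        ○ open, literals {P=F, Q=F}.
                      branch 1.2.1.1.2.2 (add T S):
                        ○ open, literals {P=F, Q=F, S=T}.
              branch 1.2.1.2 (add F (P <-> Q), F (Q -> S)):
                F (Q -> S): α-rule — add T Q, F S.
                × closes — contains both Q and ~Q.
          branch 1.2.2 (add F ((P <-> Q) <-> (Q -> S)), T Q):
            F ((P <-> Q) <-> (Q -> S)): β-rule — branch into T (P <-> Q), F (Q -> S)  //  F (P <-> Q), T (Q -> S).
              branch 1.2.2.1 (add T (P <-> Q), F (Q -> S)):
                F (Q -> S): α-rule — add T Q, F S.
                T (P <-> Q): β-rule — branch into T P, T Q  //  F P, F Q.
                  branch 1.2.2.1.1 (add T P, T Q):
                    ○ open, literals {P=T, Q=T, S=F}.
                  branch 1.2.2.1.2 (add F P, F Q):
                    × closes — contains both Q and ~Q.
              branch 1.2.2.2 (add F (P <-> Q), T (Q -> S)):
                F (P <-> Q): β-rule — branch into T P, F Q  //  F P, T Q.
                  branch 1.2.2.2.1 (add T P, F Q):
                    × closes — contains both Q and ~Q.
                  branch 1.2.2.2.2 (add F P, T Q):
                    T (Q -> S): β-rule — branch into F Q  //  T S.
                      branch 1.2.2.2.2.1 (add F Q):
                        × closes — contains both Q and ~Q.
                      branch 1.2.2.2.2.2 (add T S):
                        ○ open, literals {P=F, Q=T, S=T}.
  branch 2 (add F P):
    ○ open, literals {P=F}.
5 branches closed, 6 open.
An open branch gives a countermodel: P=F (unmentioned atoms arbitrary); under it the original formula is false.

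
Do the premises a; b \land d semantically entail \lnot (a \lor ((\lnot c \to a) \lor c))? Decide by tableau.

Initial set: {a; (b \land d); \lnot \lnot (a \lor ((\lnot c \to a) \lor c))}.
(b \land d): α-rule — add b, d.
\lnot \lnot (a \lor ((\lnot c \to a) \lor c)): β-rule — branch into a  //  ((\lnot c \to a) \lor c).
  branch 1 (add a):
    ○ open, literals {a=1, b=1, d=1}.
  branch 2 (add ((\lnot c \to a) \lor c)):
    ((\lnot c \to a) \lor c): β-rule — branch into (\lnot c \to a)  //  c.
      branch 2.1 (add (\lnot c \to a)):
        (\lnot c \to a): β-rule — branch into \lnot \lnot c  //  a.
          branch 2.1.1 (add \lnot \lnot c):
            ○ open, literals {a=1, b=1, c=1, d=1}.
          branch 2.1.2 (add a):
            ○ open, literals {a=1, b=1, d=1}.
      branch 2.2 (add c):
        ○ open, literals {a=1, b=1, c=1, d=1}.
0 branches closed, 4 open.
An open branch gives a countermodel: a=1, b=1, d=1 (unmentioned atoms arbitrary); the premises hold there but the conclusion fails.

No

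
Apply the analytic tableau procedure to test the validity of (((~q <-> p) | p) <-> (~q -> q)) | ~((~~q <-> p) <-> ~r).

Not valid

Assume the negation and expand:
Initial set: {F ((((~q <-> p) | p) <-> (~q -> q)) | ~((~~q <-> p) <-> ~r))}.
F ((((~q <-> p) | p) <-> (~q -> q)) | ~((~~q <-> p) <-> ~r)): α-rule — add F (((~q <-> p) | p) <-> (~q -> q)), F ~((~~q <-> p) <-> ~r).
F (((~q <-> p) | p) <-> (~q -> q)): β-rule — branch into T ((~q <-> p) | p), F (~q -> q)  //  F ((~q <-> p) | p), T (~q -> q).
  branch 1 (add T ((~q <-> p) | p), F (~q -> q)):
    F (~q -> q): α-rule — add T ~q, F q.
    F ~((~~q <-> p) <-> ~r): β-rule — branch into T (~~q <-> p), T ~r  //  F (~~q <-> p), F ~r.
      branch 1.1 (add T (~~q <-> p), T ~r):
        T ((~q <-> p) | p): β-rule — branch into T (~q <-> p)  //  T p.
          branch 1.1.1 (add T (~q <-> p)):
            T (~~q <-> p): β-rule — branch into T ~~q, T p  //  F ~~q, F p.
              branch 1.1.1.1 (add T ~~q, T p):
                T ~~q: drop double negation, giving T q.
                × closes — contains both q and ~q.
              branch 1.1.1.2 (add F ~~q, F p):
                F ~~q: drop double negation, giving F q.
                T (~q <-> p): β-rule — branch into T ~q, T p  //  F ~q, F p.
                  branch 1.1.1.2.1 (add T ~q, T p):
                    × closes — contains both p and ~p.
                  branch 1.1.1.2.2 (add F ~q, F p):
                    × closes — contains both q and ~q.
          branch 1.1.2 (add T p):
            T (~~q <-> p): β-rule — branch into T ~~q, T p  //  F ~~q, F p.
              branch 1.1.2.1 (add T ~~q, T p):
                T ~~q: drop double negation, giving T q.
                × closes — contains both q and ~q.
              branch 1.1.2.2 (add F ~~q, F p):
                × closes — contains both p and ~p.
      branch 1.2 (add F (~~q <-> p), F ~r):
        T ((~q <-> p) | p): β-rule — branch into T (~q <-> p)  //  T p.
          branch 1.2.1 (add T (~q <-> p)):
            F (~~q <-> p): β-rule — branch into T ~~q, F p  //  F ~~q, T p.
              branch 1.2.1.1 (add T ~~q, F p):
                T ~~q: drop double negation, giving T q.
                × closes — contains both q and ~q.
              branch 1.2.1.2 (add F ~~q, T p):
                F ~~q: drop double negation, giving F q.
                T (~q <-> p): β-rule — branch into T ~q, T p  //  F ~q, F p.
                  branch 1.2.1.2.1 (add T ~q, T p):
                    ○ open, literals {p=true, q=false, r=true}.
                  branch 1.2.1.2.2 (add F ~q, F p):
                    × closes — contains both q and ~q.
          branch 1.2.2 (add T p):
            F (~~q <-> p): β-rule — branch into T ~~q, F p  //  F ~~q, T p.
              branch 1.2.2.1 (add T ~~q, F p):
                × closes — contains both p and ~p.
              branch 1.2.2.2 (add F ~~q, T p):
                F ~~q: drop double negation, giving F q.
                ○ open, literals {p=true, q=false, r=true}.
  branch 2 (add F ((~q <-> p) | p), T (~q -> q)):
    F ((~q <-> p) | p): α-rule — add F (~q <-> p), F p.
    F ~((~~q <-> p) <-> ~r): β-rule — branch into T (~~q <-> p), T ~r  //  F (~~q <-> p), F ~r.
      branch 2.1 (add T (~~q <-> p), T ~r):
        T (~q -> q): β-rule — branch into F ~q  //  T q.
          branch 2.1.1 (add F ~q):
            F (~q <-> p): β-rule — branch into T ~q, F p  //  F ~q, T p.
              branch 2.1.1.1 (add T ~q, F p):
                × closes — contains both q and ~q.
              branch 2.1.1.2 (add F ~q, T p):
                × closes — contains both p and ~p.
          branch 2.1.2 (add T q):
            F (~q <-> p): β-rule — branch into T ~q, F p  //  F ~q, T p.
              branch 2.1.2.1 (add T ~q, F p):
                × closes — contains both q and ~q.
              branch 2.1.2.2 (add F ~q, T p):
                × closes — contains both p and ~p.
      branch 2.2 (add F (~~q <-> p), F ~r):
        T (~q -> q): β-rule — branch into F ~q  //  T q.
          branch 2.2.1 (add F ~q):
            F (~q <-> p): β-rule — branch into T ~q, F p  //  F ~q, T p.
              branch 2.2.1.1 (add T ~q, F p):
                × closes — contains both q and ~q.
              branch 2.2.1.2 (add F ~q, T p):
                × closes — contains both p and ~p.
          branch 2.2.2 (add T q):
            F (~q <-> p): β-rule — branch into T ~q, F p  //  F ~q, T p.
              branch 2.2.2.1 (add T ~q, F p):
                × closes — contains both q and ~q.
              branch 2.2.2.2 (add F ~q, T p):
                × closes — contains both p and ~p.
16 branches closed, 2 open.
An open branch gives a countermodel: p=true, q=false, r=true (unmentioned atoms arbitrary); under it the original formula is false.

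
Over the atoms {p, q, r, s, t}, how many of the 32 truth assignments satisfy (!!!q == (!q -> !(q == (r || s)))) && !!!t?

Initial set: {((!!!q == (!q -> !(q == (r || s)))) && !!!t)}.
((!!!q == (!q -> !(q == (r || s)))) && !!!t): α-rule — add (!!!q == (!q -> !(q == (r || s)))), !!!t.
!!!t: drop double negation, giving !t.
(!!!q == (!q -> !(q == (r || s)))): β-rule — branch into !!!q, (!q -> !(q == (r || s)))  //  !!!!q, !(!q -> !(q == (r || s))).
  branch 1 (add !!!q, (!q -> !(q == (r || s)))):
    !!!q: drop double negation, giving !q.
    (!q -> !(q == (r || s))): β-rule — branch into !!q  //  !(q == (r || s)).
      branch 1.1 (add !!q):
        × closes — contains both q and !q.
      branch 1.2 (add !(q == (r || s))):
        !(q == (r || s)): β-rule — branch into q, !(r || s)  //  !q, (r || s).
          branch 1.2.1 (add q, !(r || s)):
            × closes — contains both q and !q.
          branch 1.2.2 (add !q, (r || s)):
            (r || s): β-rule — branch into r  //  s.
              branch 1.2.2.1 (add r):
                ○ open, literals {q=0, r=1, t=0}.
              branch 1.2.2.2 (add s):
                ○ open, literals {q=0, s=1, t=0}.
  branch 2 (add !!!!q, !(!q -> !(q == (r || s)))):
    !!!!q: drop double negation, giving !!q.
    !(!q -> !(q == (r || s))): α-rule — add !q, !!(q == (r || s)).
    × closes — contains both q and !q.
3 branches closed, 2 open.
Each open branch fixes some atoms; the unmentioned ones are free. Counting distinct full assignments: branch {q=0, r=1, t=0} (p, s) contributes 4 new; branch {q=0, s=1, t=0} (p, r) contributes 2 new. Total: 6.

6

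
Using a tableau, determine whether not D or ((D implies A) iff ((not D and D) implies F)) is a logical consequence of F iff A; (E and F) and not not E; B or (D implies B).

Initial set: {(F iff A); ((E and F) and not not E); (B or (D implies B)); not (not D or ((D implies A) iff ((not D and D) implies F)))}.
((E and F) and not not E): α-rule — add (E and F), not not E.
not (not D or ((D implies A) iff ((not D and D) implies F))): α-rule — add not not D, not ((D implies A) iff ((not D and D) implies F)).
(E and F): α-rule — add E, F.
not not E: drop double negation, giving E.
(F iff A): β-rule — branch into F, A  //  not F, not A.
  branch 1 (add F, A):
    (B or (D implies B)): β-rule — branch into B  //  (D implies B).
      branch 1.1 (add B):
        not ((D implies A) iff ((not D and D) implies F)): β-rule — branch into (D implies A), not ((not D and D) implies F)  //  not (D implies A), ((not D and D) implies F).
          branch 1.1.1 (add (D implies A), not ((not D and D) implies F)):
            not ((not D and D) implies F): α-rule — add (not D and D), not F.
            × closes — contains both F and not F.
          branch 1.1.2 (add not (D implies A), ((not D and D) implies F)):
            not (D implies A): α-rule — add D, not A.
            × closes — contains both A and not A.
      branch 1.2 (add (D implies B)):
        not ((D implies A) iff ((not D and D) implies F)): β-rule — branch into (D implies A), not ((not D and D) implies F)  //  not (D implies A), ((not D and D) implies F).
          branch 1.2.1 (add (D implies A), not ((not D and D) implies F)):
            not ((not D and D) implies F): α-rule — add (not D and D), not F.
            × closes — contains both F and not F.
          branch 1.2.2 (add not (D implies A), ((not D and D) implies F)):
            not (D implies A): α-rule — add D, not A.
            × closes — contains both A and not A.
  branch 2 (add not F, not A):
    × closes — contains both F and not F.
All 5 branches close.
Every branch closed, so the premises entail the conclusion.

Yes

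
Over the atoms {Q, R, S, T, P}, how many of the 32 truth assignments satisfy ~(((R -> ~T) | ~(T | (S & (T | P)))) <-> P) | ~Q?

Initial set: {(~(((R -> ~T) | ~(T | (S & (T | P)))) <-> P) | ~Q)}.
(~(((R -> ~T) | ~(T | (S & (T | P)))) <-> P) | ~Q): β-rule — branch into ~(((R -> ~T) | ~(T | (S & (T | P)))) <-> P)  //  ~Q.
  branch 1 (add ~(((R -> ~T) | ~(T | (S & (T | P)))) <-> P)):
    ~(((R -> ~T) | ~(T | (S & (T | P)))) <-> P): β-rule — branch into ((R -> ~T) | ~(T | (S & (T | P)))), ~P  //  ~((R -> ~T) | ~(T | (S & (T | P)))), P.
      branch 1.1 (add ((R -> ~T) | ~(T | (S & (T | P)))), ~P):
        ((R -> ~T) | ~(T | (S & (T | P)))): β-rule — branch into (R -> ~T)  //  ~(T | (S & (T | P))).
          branch 1.1.1 (add (R -> ~T)):
            (R -> ~T): β-rule — branch into ~R  //  ~T.
              branch 1.1.1.1 (add ~R):
                ○ open, literals {P=false, R=false}.
              branch 1.1.1.2 (add ~T):
                ○ open, literals {P=false, T=false}.
          branch 1.1.2 (add ~(T | (S & (T | P)))):
            ~(T | (S & (T | P))): α-rule — add ~T, ~(S & (T | P)).
            ~(S & (T | P)): β-rule — branch into ~S  //  ~(T | P).
              branch 1.1.2.1 (add ~S):
                ○ open, literals {P=false, S=false, T=false}.
              branch 1.1.2.2 (add ~(T | P)):
                ~(T | P): α-rule — add ~T, ~P.
                ○ open, literals {P=false, T=false}.
      branch 1.2 (add ~((R -> ~T) | ~(T | (S & (T | P)))), P):
        ~((R -> ~T) | ~(T | (S & (T | P)))): α-rule — add ~(R -> ~T), ~~(T | (S & (T | P))).
        ~(R -> ~T): α-rule — add R, ~~T.
        ~~(T | (S & (T | P))): β-rule — branch into T  //  (S & (T | P)).
          branch 1.2.1 (add T):
            ○ open, literals {P=true, R=true, T=true}.
          branch 1.2.2 (add (S & (T | P))):
            (S & (T | P)): α-rule — add S, (T | P).
            (T | P): β-rule — branch into T  //  P.
              branch 1.2.2.1 (add T):
                ○ open, literals {P=true, R=true, S=true, T=true}.
              branch 1.2.2.2 (add P):
                ○ open, literals {P=true, R=true, S=true, T=true}.
  branch 2 (add ~Q):
    ○ open, literals {Q=false}.
0 branches closed, 8 open.
Each open branch fixes some atoms; the unmentioned ones are free. Counting distinct full assignments: branch {P=false, R=false} (Q, S, T) contributes 8 new; branch {P=false, T=false} (Q, R, S) contributes 4 new; branch {P=false, S=false, T=false} (Q, R) contributes 0 new; branch {P=false, T=false} (Q, R, S) contributes 0 new; branch {P=true, R=true, T=true} (Q, S) contributes 4 new; branch {P=true, R=true, S=true, T=true} (Q) contributes 0 new; branch {P=true, R=true, S=true, T=true} (Q) contributes 0 new; branch {Q=false} (R, S, T, P) contributes 8 new. Total: 24.

24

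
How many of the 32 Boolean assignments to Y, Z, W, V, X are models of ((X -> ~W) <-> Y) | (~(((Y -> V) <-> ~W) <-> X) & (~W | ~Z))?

21

Initial set: {(((X -> ~W) <-> Y) | (~(((Y -> V) <-> ~W) <-> X) & (~W | ~Z)))}.
(((X -> ~W) <-> Y) | (~(((Y -> V) <-> ~W) <-> X) & (~W | ~Z))): β-rule — branch into ((X -> ~W) <-> Y)  //  (~(((Y -> V) <-> ~W) <-> X) & (~W | ~Z)).
  branch 1 (add ((X -> ~W) <-> Y)):
    ((X -> ~W) <-> Y): β-rule — branch into (X -> ~W), Y  //  ~(X -> ~W), ~Y.
      branch 1.1 (add (X -> ~W), Y):
        (X -> ~W): β-rule — branch into ~X  //  ~W.
          branch 1.1.1 (add ~X):
            ○ open, literals {X=F, Y=T}.
          branch 1.1.2 (add ~W):
            ○ open, literals {W=F, Y=T}.
      branch 1.2 (add ~(X -> ~W), ~Y):
        ~(X -> ~W): α-rule — add X, ~~W.
        ○ open, literals {W=T, X=T, Y=F}.
  branch 2 (add (~(((Y -> V) <-> ~W) <-> X) & (~W | ~Z))):
    (~(((Y -> V) <-> ~W) <-> X) & (~W | ~Z)): α-rule — add ~(((Y -> V) <-> ~W) <-> X), (~W | ~Z).
    ~(((Y -> V) <-> ~W) <-> X): β-rule — branch into ((Y -> V) <-> ~W), ~X  //  ~((Y -> V) <-> ~W), X.
      branch 2.1 (add ((Y -> V) <-> ~W), ~X):
        (~W | ~Z): β-rule — branch into ~W  //  ~Z.
          branch 2.1.1 (add ~W):
            ((Y -> V) <-> ~W): β-rule — branch into (Y -> V), ~W  //  ~(Y -> V), ~~W.
              branch 2.1.1.1 (add (Y -> V), ~W):
                (Y -> V): β-rule — branch into ~Y  //  V.
                  branch 2.1.1.1.1 (add ~Y):
                    ○ open, literals {W=F, X=F, Y=F}.
                  branch 2.1.1.1.2 (add V):
                    ○ open, literals {V=T, W=F, X=F}.
              branch 2.1.1.2 (add ~(Y -> V), ~~W):
                × closes — contains both W and ~W.
          branch 2.1.2 (add ~Z):
            ((Y -> V) <-> ~W): β-rule — branch into (Y -> V), ~W  //  ~(Y -> V), ~~W.
              branch 2.1.2.1 (add (Y -> V), ~W):
                (Y -> V): β-rule — branch into ~Y  //  V.
                  branch 2.1.2.1.1 (add ~Y):
                    ○ open, literals {W=F, X=F, Y=F, Z=F}.
                  branch 2.1.2.1.2 (add V):
                    ○ open, literals {V=T, W=F, X=F, Z=F}.
              branch 2.1.2.2 (add ~(Y -> V), ~~W):
                ~(Y -> V): α-rule — add Y, ~V.
                ○ open, literals {V=F, W=T, X=F, Y=T, Z=F}.
      branch 2.2 (add ~((Y -> V) <-> ~W), X):
        (~W | ~Z): β-rule — branch into ~W  //  ~Z.
          branch 2.2.1 (add ~W):
            ~((Y -> V) <-> ~W): β-rule — branch into (Y -> V), ~~W  //  ~(Y -> V), ~W.
              branch 2.2.1.1 (add (Y -> V), ~~W):
                × closes — contains both W and ~W.
              branch 2.2.1.2 (add ~(Y -> V), ~W):
                ~(Y -> V): α-rule — add Y, ~V.
                ○ open, literals {V=F, W=F, X=T, Y=T}.
          branch 2.2.2 (add ~Z):
            ~((Y -> V) <-> ~W): β-rule — branch into (Y -> V), ~~W  //  ~(Y -> V), ~W.
              branch 2.2.2.1 (add (Y -> V), ~~W):
                (Y -> V): β-rule — branch into ~Y  //  V.
                  branch 2.2.2.1.1 (add ~Y):
                    ○ open, literals {W=T, X=T, Y=F, Z=F}.
                  branch 2.2.2.1.2 (add V):
                    ○ open, literals {V=T, W=T, X=T, Z=F}.
              branch 2.2.2.2 (add ~(Y -> V), ~W):
                ~(Y -> V): α-rule — add Y, ~V.
                ○ open, literals {V=F, W=F, X=T, Y=T, Z=F}.
2 branches closed, 12 open.
Each open branch fixes some atoms; the unmentioned ones are free. Counting distinct full assignments: branch {X=F, Y=T} (Z, W, V) contributes 8 new; branch {W=F, Y=T} (Z, V, X) contributes 4 new; branch {W=T, X=T, Y=F} (Z, V) contributes 4 new; branch {W=F, X=F, Y=F} (Z, V) contributes 4 new; branch {V=T, W=F, X=F} (Y, Z) contributes 0 new; branch {W=F, X=F, Y=F, Z=F} (V) contributes 0 new; branch {V=T, W=F, X=F, Z=F} (Y) contributes 0 new; branch {V=F, W=T, X=F, Y=T, Z=F} (none free) contributes 0 new; branch {V=F, W=F, X=T, Y=T} (Z) contributes 0 new; branch {W=T, X=T, Y=F, Z=F} (V) contributes 0 new; branch {V=T, W=T, X=T, Z=F} (Y) contributes 1 new; branch {V=F, W=F, X=T, Y=T, Z=F} (none free) contributes 0 new. Total: 21.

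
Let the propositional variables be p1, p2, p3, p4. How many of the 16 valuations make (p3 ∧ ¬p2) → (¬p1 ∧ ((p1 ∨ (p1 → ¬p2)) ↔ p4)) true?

Initial set: {((p3 ∧ ¬p2) → (¬p1 ∧ ((p1 ∨ (p1 → ¬p2)) ↔ p4)))}.
((p3 ∧ ¬p2) → (¬p1 ∧ ((p1 ∨ (p1 → ¬p2)) ↔ p4))): β-rule — branch into ¬(p3 ∧ ¬p2)  //  (¬p1 ∧ ((p1 ∨ (p1 → ¬p2)) ↔ p4)).
  branch 1 (add ¬(p3 ∧ ¬p2)):
    ¬(p3 ∧ ¬p2): β-rule — branch into ¬p3  //  ¬¬p2.
      branch 1.1 (add ¬p3):
        ○ open, literals {p3=0}.
      branch 1.2 (add ¬¬p2):
        ○ open, literals {p2=1}.
  branch 2 (add (¬p1 ∧ ((p1 ∨ (p1 → ¬p2)) ↔ p4))):
    (¬p1 ∧ ((p1 ∨ (p1 → ¬p2)) ↔ p4)): α-rule — add ¬p1, ((p1 ∨ (p1 → ¬p2)) ↔ p4).
    ((p1 ∨ (p1 → ¬p2)) ↔ p4): β-rule — branch into (p1 ∨ (p1 → ¬p2)), p4  //  ¬(p1 ∨ (p1 → ¬p2)), ¬p4.
      branch 2.1 (add (p1 ∨ (p1 → ¬p2)), p4):
        (p1 ∨ (p1 → ¬p2)): β-rule — branch into p1  //  (p1 → ¬p2).
          branch 2.1.1 (add p1):
            × closes — contains both p1 and ¬p1.
          branch 2.1.2 (add (p1 → ¬p2)):
            (p1 → ¬p2): β-rule — branch into ¬p1  //  ¬p2.
              branch 2.1.2.1 (add ¬p1):
                ○ open, literals {p1=0, p4=1}.
              branch 2.1.2.2 (add ¬p2):
                ○ open, literals {p1=0, p2=0, p4=1}.
      branch 2.2 (add ¬(p1 ∨ (p1 → ¬p2)), ¬p4):
        ¬(p1 ∨ (p1 → ¬p2)): α-rule — add ¬p1, ¬(p1 → ¬p2).
        ¬(p1 → ¬p2): α-rule — add p1, ¬¬p2.
        × closes — contains both p1 and ¬p1.
2 branches closed, 4 open.
Each open branch fixes some atoms; the unmentioned ones are free. Counting distinct full assignments: branch {p3=0} (p1, p2, p4) contributes 8 new; branch {p2=1} (p1, p3, p4) contributes 4 new; branch {p1=0, p4=1} (p2, p3) contributes 1 new; branch {p1=0, p2=0, p4=1} (p3) contributes 0 new. Total: 13.

13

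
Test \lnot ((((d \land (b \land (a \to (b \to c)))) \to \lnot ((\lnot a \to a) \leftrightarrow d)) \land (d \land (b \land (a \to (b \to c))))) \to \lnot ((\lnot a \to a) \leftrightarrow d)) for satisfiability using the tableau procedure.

Initial set: {\lnot ((((d \land (b \land (a \to (b \to c)))) \to \lnot ((\lnot a \to a) \leftrightarrow d)) \land (d \land (b \land (a \to (b \to c))))) \to \lnot ((\lnot a \to a) \leftrightarrow d))}.
\lnot ((((d \land (b \land (a \to (b \to c)))) \to \lnot ((\lnot a \to a) \leftrightarrow d)) \land (d \land (b \land (a \to (b \to c))))) \to \lnot ((\lnot a \to a) \leftrightarrow d)): α-rule — add (((d \land (b \land (a \to (b \to c)))) \to \lnot ((\lnot a \to a) \leftrightarrow d)) \land (d \land (b \land (a \to (b \to c))))), \lnot \lnot ((\lnot a \to a) \leftrightarrow d).
(((d \land (b \land (a \to (b \to c)))) \to \lnot ((\lnot a \to a) \leftrightarrow d)) \land (d \land (b \land (a \to (b \to c))))): α-rule — add ((d \land (b \land (a \to (b \to c)))) \to \lnot ((\lnot a \to a) \leftrightarrow d)), (d \land (b \land (a \to (b \to c)))).
(d \land (b \land (a \to (b \to c)))): α-rule — add d, (b \land (a \to (b \to c))).
(b \land (a \to (b \to c))): α-rule — add b, (a \to (b \to c)).
\lnot \lnot ((\lnot a \to a) \leftrightarrow d): β-rule — branch into (\lnot a \to a), d  //  \lnot (\lnot a \to a), \lnot d.
  branch 1 (add (\lnot a \to a), d):
    ((d \land (b \land (a \to (b \to c)))) \to \lnot ((\lnot a \to a) \leftrightarrow d)): β-rule — branch into \lnot (d \land (b \land (a \to (b \to c))))  //  \lnot ((\lnot a \to a) \leftrightarrow d).
      branch 1.1 (add \lnot (d \land (b \land (a \to (b \to c))))):
        (a \to (b \to c)): β-rule — branch into \lnot a  //  (b \to c).
          branch 1.1.1 (add \lnot a):
            (\lnot a \to a): β-rule — branch into \lnot \lnot a  //  a.
              branch 1.1.1.1 (add \lnot \lnot a):
                × closes — contains both a and \lnot a.
              branch 1.1.1.2 (add a):
                × closes — contains both a and \lnot a.
          branch 1.1.2 (add (b \to c)):
            (\lnot a \to a): β-rule — branch into \lnot \lnot a  //  a.
              branch 1.1.2.1 (add \lnot \lnot a):
                \lnot (d \land (b \land (a \to (b \to c)))): β-rule — branch into \lnot d  //  \lnot (b \land (a \to (b \to c))).
                  branch 1.1.2.1.1 (add \lnot d):
                    × closes — contains both d and \lnot d.
                  branch 1.1.2.1.2 (add \lnot (b \land (a \to (b \to c)))):
                    (b \to c): β-rule — branch into \lnot b  //  c.
                      branch 1.1.2.1.2.1 (add \lnot b):
                        × closes — contains both b and \lnot b.
                      branch 1.1.2.1.2.2 (add c):
                        \lnot (b \land (a \to (b \to c))): β-rule — branch into \lnot b  //  \lnot (a \to (b \to c)).
                          branch 1.1.2.1.2.2.1 (add \lnot b):
                            × closes — contains both b and \lnot b.
                          branch 1.1.2.1.2.2.2 (add \lnot (a \to (b \to c))):
                            \lnot (a \to (b \to c)): α-rule — add a, \lnot (b \to c).
                            \lnot (b \to c): α-rule — add b, \lnot c.
                            × closes — contains both c and \lnot c.
              branch 1.1.2.2 (add a):
                \lnot (d \land (b \land (a \to (b \to c)))): β-rule — branch into \lnot d  //  \lnot (b \land (a \to (b \to c))).
                  branch 1.1.2.2.1 (add \lnot d):
                    × closes — contains both d and \lnot d.
                  branch 1.1.2.2.2 (add \lnot (b \land (a \to (b \to c)))):
                    (b \to c): β-rule — branch into \lnot b  //  c.
                      branch 1.1.2.2.2.1 (add \lnot b):
                        × closes — contains both b and \lnot b.
                      branch 1.1.2.2.2.2 (add c):
                        \lnot (b \land (a \to (b \to c))): β-rule — branch into \lnot b  //  \lnot (a \to (b \to c)).
                          branch 1.1.2.2.2.2.1 (add \lnot b):
                            × closes — contains both b and \lnot b.
                          branch 1.1.2.2.2.2.2 (add \lnot (a \to (b \to c))):
                            \lnot (a \to (b \to c)): α-rule — add a, \lnot (b \to c).
                            \lnot (b \to c): α-rule — add b, \lnot c.
                            × closes — contains both c and \lnot c.
      branch 1.2 (add \lnot ((\lnot a \to a) \leftrightarrow d)):
        (a \to (b \to c)): β-rule — branch into \lnot a  //  (b \to c).
          branch 1.2.1 (add \lnot a):
            (\lnot a \to a): β-rule — branch into \lnot \lnot a  //  a.
              branch 1.2.1.1 (add \lnot \lnot a):
                × closes — contains both a and \lnot a.
              branch 1.2.1.2 (add a):
                × closes — contains both a and \lnot a.
          branch 1.2.2 (add (b \to c)):
            (\lnot a \to a): β-rule — branch into \lnot \lnot a  //  a.
              branch 1.2.2.1 (add \lnot \lnot a):
                \lnot ((\lnot a \to a) \leftrightarrow d): β-rule — branch into (\lnot a \to a), \lnot d  //  \lnot (\lnot a \to a), d.
                  branch 1.2.2.1.1 (add (\lnot a \to a), \lnot d):
                    × closes — contains both d and \lnot d.
                  branch 1.2.2.1.2 (add \lnot (\lnot a \to a), d):
                    \lnot (\lnot a \to a): α-rule — add \lnot a, \lnot a.
                    × closes — contains both a and \lnot a.
              branch 1.2.2.2 (add a):
                \lnot ((\lnot a \to a) \leftrightarrow d): β-rule — branch into (\lnot a \to a), \lnot d  //  \lnot (\lnot a \to a), d.
                  branch 1.2.2.2.1 (add (\lnot a \to a), \lnot d):
                    × closes — contains both d and \lnot d.
                  branch 1.2.2.2.2 (add \lnot (\lnot a \to a), d):
                    \lnot (\lnot a \to a): α-rule — add \lnot a, \lnot a.
                    × closes — contains both a and \lnot a.
  branch 2 (add \lnot (\lnot a \to a), \lnot d):
    × closes — contains both d and \lnot d.
All 17 branches close.
Every branch closed; the formula is unsatisfiable.

Unsatisfiable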